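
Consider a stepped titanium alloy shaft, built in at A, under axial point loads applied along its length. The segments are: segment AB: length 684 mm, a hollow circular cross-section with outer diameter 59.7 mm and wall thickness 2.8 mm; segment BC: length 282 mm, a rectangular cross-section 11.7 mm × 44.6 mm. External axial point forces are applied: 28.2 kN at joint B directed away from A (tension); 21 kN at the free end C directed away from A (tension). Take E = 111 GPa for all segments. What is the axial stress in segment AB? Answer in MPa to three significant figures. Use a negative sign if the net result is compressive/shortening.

98.3 MPa

Internal axial forces (sectioning from the free end, tension +): N_BC = 21 kN, N_AB = 49.2 kN.
A_AB = 500.5 mm².
σ_AB = N_AB/A_AB = 49200/500.5 = 98.3 MPa.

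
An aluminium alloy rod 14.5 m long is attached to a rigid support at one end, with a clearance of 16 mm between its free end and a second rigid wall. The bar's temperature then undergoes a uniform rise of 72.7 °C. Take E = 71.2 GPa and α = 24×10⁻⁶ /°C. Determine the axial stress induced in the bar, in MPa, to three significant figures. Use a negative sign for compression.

Free thermal expansion αLΔT = 24e-6 · 14500 · 72.7 = 25.3 mm.
The walls engage after the gap closes; constrained expansion = 25.3 − 16 = 9.3 mm.
The walls impose strain ε = −(9.3)/14500 = -6.4135e-04; σ = Eε = 71200 · -6.4135e-04 = -45.66 MPa.

-45.7 MPa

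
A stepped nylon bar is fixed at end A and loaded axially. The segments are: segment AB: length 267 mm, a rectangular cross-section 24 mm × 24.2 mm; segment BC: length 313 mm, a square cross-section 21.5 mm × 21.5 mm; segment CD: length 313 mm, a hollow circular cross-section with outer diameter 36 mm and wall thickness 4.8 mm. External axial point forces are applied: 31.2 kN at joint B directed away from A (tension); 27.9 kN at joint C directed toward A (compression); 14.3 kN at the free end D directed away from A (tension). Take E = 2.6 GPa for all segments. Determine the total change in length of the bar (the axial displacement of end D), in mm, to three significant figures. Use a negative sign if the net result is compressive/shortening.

Internal axial forces (sectioning from the free end, tension +): N_CD = 14.3 kN, N_BC = -13.6 kN, N_AB = 17.6 kN.
A_AB = 580.8 mm².
A_BC = 462.2 mm².
A_CD = 470.5 mm².
δ_AB = 17600·267/(580.8·2600) = 3.112 mm
δ_BC = -13600·313/(462.2·2600) = -3.542 mm
δ_CD = 14300·313/(470.5·2600) = 3.659 mm
δ = Σδ_i = 3.229 mm.

3.23 mm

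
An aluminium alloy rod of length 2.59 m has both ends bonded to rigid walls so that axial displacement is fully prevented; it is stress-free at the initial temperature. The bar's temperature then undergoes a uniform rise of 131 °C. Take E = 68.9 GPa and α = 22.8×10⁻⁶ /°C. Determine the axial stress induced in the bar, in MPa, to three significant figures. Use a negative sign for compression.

Free thermal expansion αLΔT = 22.8e-6 · 2590 · 131 = 7.736 mm.
The walls impose strain ε = −(7.736)/2590 = -2.9868e-03; σ = Eε = 68900 · -2.9868e-03 = -205.8 MPa.

-206 MPa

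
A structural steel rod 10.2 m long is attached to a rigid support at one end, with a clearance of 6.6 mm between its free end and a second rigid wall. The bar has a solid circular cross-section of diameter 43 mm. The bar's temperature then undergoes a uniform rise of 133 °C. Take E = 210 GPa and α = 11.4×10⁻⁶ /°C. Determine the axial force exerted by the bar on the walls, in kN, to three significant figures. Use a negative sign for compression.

Free thermal expansion αLΔT = 11.4e-6 · 10200 · 133 = 15.47 mm.
The walls engage after the gap closes; constrained expansion = 15.47 − 6.6 = 8.865 mm.
The walls impose strain ε = −(8.865)/10200 = -8.6914e-04; σ = Eε = 210000 · -8.6914e-04 = -182.5 MPa.
Wall reaction R = σ·A = -182.5·1452 = -265100 N = -265.1 kN.

-265 kN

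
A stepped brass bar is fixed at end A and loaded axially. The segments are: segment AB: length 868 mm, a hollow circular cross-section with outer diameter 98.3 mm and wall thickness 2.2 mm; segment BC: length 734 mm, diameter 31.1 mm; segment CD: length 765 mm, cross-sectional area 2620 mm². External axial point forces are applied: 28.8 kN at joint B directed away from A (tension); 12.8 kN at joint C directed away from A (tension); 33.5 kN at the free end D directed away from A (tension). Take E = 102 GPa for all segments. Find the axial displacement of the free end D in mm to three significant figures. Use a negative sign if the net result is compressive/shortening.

1.50 mm

Internal axial forces (sectioning from the free end, tension +): N_CD = 33.5 kN, N_BC = 46.3 kN, N_AB = 75.1 kN.
A_AB = 664.2 mm².
A_BC = 759.6 mm².
δ_AB = 75100·868/(664.2·102000) = 0.9622 mm
δ_BC = 46300·734/(759.6·102000) = 0.4386 mm
δ_CD = 33500·765/(2620·102000) = 0.0959 mm
δ = Σδ_i = 1.497 mm.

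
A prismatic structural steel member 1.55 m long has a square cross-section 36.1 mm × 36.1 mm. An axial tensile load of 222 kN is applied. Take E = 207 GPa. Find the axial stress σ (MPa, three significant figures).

A = 1303 mm².
σ = N/A = 222000/1303 = 170.3 MPa.

170 MPa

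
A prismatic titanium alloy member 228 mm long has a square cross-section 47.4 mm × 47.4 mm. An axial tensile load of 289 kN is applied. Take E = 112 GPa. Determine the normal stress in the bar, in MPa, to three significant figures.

129 MPa

A = 2247 mm².
σ = N/A = 289000/2247 = 128.6 MPa.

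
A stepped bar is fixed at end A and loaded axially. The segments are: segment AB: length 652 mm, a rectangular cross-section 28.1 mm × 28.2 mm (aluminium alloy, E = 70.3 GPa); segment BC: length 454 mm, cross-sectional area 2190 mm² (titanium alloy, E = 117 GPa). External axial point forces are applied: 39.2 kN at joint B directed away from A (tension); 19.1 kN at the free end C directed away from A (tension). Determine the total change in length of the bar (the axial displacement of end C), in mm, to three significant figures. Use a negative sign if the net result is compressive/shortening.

Internal axial forces (sectioning from the free end, tension +): N_BC = 19.1 kN, N_AB = 58.3 kN.
A_AB = 792.4 mm².
δ_AB = 58300·652/(792.4·70300) = 0.6823 mm
δ_BC = 19100·454/(2190·117000) = 0.03384 mm
δ = Σδ_i = 0.7162 mm.

0.716 mm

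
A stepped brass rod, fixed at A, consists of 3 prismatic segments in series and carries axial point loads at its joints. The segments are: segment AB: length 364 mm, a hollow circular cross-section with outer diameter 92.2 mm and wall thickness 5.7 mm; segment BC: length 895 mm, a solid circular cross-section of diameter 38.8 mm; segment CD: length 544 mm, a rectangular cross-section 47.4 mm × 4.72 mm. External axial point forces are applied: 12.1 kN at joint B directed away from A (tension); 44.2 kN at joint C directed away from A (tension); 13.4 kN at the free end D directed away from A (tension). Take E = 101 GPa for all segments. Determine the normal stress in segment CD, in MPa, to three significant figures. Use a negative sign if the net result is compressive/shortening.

Internal axial forces (sectioning from the free end, tension +): N_CD = 13.4 kN, N_BC = 57.6 kN, N_AB = 69.7 kN.
A_CD = 223.7 mm².
σ_CD = N_CD/A_CD = 13400/223.7 = 59.89 MPa.

59.9 MPa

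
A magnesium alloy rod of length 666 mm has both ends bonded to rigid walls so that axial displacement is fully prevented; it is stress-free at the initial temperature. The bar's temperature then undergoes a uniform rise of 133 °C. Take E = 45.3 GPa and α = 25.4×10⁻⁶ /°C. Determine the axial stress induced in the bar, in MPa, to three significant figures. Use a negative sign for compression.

Free thermal expansion αLΔT = 25.4e-6 · 666 · 133 = 2.25 mm.
The walls impose strain ε = −(2.25)/666 = -3.3782e-03; σ = Eε = 45300 · -3.3782e-03 = -153 MPa.

-153 MPa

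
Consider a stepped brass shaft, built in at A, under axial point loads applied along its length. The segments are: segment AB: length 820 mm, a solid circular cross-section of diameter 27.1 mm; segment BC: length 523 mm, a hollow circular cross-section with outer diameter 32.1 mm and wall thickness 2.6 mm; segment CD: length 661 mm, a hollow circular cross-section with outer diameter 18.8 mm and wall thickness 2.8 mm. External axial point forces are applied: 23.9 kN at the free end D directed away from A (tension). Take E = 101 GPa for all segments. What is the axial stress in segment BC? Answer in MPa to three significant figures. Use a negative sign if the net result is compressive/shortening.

99.2 MPa

Internal axial forces (sectioning from the free end, tension +): N_CD = 23.9 kN, N_BC = 23.9 kN, N_AB = 23.9 kN.
A_BC = 241 mm².
σ_BC = N_BC/A_BC = 23900/241 = 99.19 MPa.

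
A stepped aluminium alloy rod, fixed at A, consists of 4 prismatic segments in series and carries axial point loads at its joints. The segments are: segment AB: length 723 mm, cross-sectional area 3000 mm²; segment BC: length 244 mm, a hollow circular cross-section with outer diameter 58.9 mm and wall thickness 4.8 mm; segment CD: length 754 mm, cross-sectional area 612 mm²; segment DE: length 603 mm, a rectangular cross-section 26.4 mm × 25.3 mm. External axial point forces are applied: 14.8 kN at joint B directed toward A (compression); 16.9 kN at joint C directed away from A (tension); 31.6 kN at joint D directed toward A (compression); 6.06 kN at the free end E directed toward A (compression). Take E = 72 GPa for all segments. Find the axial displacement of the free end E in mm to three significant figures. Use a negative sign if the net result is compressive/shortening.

Internal axial forces (sectioning from the free end, tension +): N_DE = -6.06 kN, N_CD = -37.66 kN, N_BC = -20.76 kN, N_AB = -35.56 kN.
A_BC = 815.8 mm².
A_DE = 667.9 mm².
δ_AB = -35560·723/(3000·72000) = -0.119 mm
δ_BC = -20760·244/(815.8·72000) = -0.08624 mm
δ_CD = -37660·754/(612·72000) = -0.6444 mm
δ_DE = -6060·603/(667.9·72000) = -0.07599 mm
δ = Σδ_i = -0.9257 mm.

-0.926 mm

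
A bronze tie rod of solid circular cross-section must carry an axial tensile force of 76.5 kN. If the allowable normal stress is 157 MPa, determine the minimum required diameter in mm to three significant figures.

Required area A ≥ P/σ_allow = 76500/157 = 487.3 mm².
For a solid circular section, d ≥ √(4A/π) = 24.91 mm.

24.9 mm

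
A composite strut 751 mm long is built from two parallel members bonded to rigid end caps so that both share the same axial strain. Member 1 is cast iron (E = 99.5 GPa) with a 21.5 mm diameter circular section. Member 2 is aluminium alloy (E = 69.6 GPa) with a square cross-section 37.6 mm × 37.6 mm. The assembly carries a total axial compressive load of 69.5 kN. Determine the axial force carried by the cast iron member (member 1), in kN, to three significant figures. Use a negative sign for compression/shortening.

A_1 = 363.1 mm².
A_2 = 1414 mm².
Equal strain + equilibrium ⇒ each member carries load in proportion to AE: A₁E₁ = 36120000 N, A₂E₂ = 98400000 N, ΣAE = 134500000 N.
F₁ = P·A₁E₁/ΣAE = -69500·36120000/134500000 = -18660 N.

-18.7 kN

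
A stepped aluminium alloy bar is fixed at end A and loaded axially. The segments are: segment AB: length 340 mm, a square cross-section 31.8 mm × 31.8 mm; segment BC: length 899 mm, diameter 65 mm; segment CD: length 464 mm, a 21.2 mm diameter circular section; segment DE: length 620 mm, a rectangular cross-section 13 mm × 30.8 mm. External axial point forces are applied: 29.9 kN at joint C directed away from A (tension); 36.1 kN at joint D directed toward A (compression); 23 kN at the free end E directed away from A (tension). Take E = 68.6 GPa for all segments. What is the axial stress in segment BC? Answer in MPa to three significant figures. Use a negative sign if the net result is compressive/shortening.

Internal axial forces (sectioning from the free end, tension +): N_DE = 23 kN, N_CD = -13.1 kN, N_BC = 16.8 kN, N_AB = 16.8 kN.
A_BC = 3318 mm².
σ_BC = N_BC/A_BC = 16800/3318 = 5.063 MPa.

5.06 MPa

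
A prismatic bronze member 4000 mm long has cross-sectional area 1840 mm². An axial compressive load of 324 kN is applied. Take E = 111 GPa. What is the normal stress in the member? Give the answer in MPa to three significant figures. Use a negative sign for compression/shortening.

-176 MPa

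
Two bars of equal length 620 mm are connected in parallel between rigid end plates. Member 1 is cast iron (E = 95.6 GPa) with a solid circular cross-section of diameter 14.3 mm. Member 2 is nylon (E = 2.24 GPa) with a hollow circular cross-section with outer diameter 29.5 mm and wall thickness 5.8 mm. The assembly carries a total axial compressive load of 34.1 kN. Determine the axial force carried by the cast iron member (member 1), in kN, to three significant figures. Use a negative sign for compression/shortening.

-32.1 kN

A_1 = 160.6 mm².
A_2 = 431.8 mm².
Equal strain + equilibrium ⇒ each member carries load in proportion to AE: A₁E₁ = 15350000 N, A₂E₂ = 967300 N, ΣAE = 16320000 N.
F₁ = P·A₁E₁/ΣAE = -34100·15350000/16320000 = -32080 N.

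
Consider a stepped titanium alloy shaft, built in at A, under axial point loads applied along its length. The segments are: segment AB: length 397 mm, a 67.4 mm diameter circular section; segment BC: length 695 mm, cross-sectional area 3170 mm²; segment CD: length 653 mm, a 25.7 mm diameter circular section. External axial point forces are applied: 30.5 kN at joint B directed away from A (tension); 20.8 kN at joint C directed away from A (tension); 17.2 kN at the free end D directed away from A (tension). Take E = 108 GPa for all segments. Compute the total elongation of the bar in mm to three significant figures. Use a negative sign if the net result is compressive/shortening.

0.348 mm

Internal axial forces (sectioning from the free end, tension +): N_CD = 17.2 kN, N_BC = 38 kN, N_AB = 68.5 kN.
A_AB = 3568 mm².
A_CD = 518.7 mm².
δ_AB = 68500·397/(3568·108000) = 0.07057 mm
δ_BC = 38000·695/(3170·108000) = 0.07714 mm
δ_CD = 17200·653/(518.7·108000) = 0.2005 mm
δ = Σδ_i = 0.3482 mm.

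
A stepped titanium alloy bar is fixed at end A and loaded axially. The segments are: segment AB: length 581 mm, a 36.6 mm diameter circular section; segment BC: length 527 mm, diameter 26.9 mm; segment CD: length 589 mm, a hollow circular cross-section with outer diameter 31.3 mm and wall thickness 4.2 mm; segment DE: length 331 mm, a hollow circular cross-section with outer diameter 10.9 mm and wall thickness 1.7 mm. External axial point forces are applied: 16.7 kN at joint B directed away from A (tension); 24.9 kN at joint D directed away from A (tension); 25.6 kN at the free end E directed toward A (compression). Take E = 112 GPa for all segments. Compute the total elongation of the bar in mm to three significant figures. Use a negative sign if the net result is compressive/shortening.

Internal axial forces (sectioning from the free end, tension +): N_DE = -25.6 kN, N_CD = -0.7 kN, N_BC = -0.7 kN, N_AB = 16 kN.
A_AB = 1052 mm².
A_BC = 568.3 mm².
A_CD = 357.6 mm².
A_DE = 49.13 mm².
δ_AB = 16000·581/(1052·112000) = 0.07889 mm
δ_BC = -700·527/(568.3·112000) = -0.005796 mm
δ_CD = -700·589/(357.6·112000) = -0.0103 mm
δ_DE = -25600·331/(49.13·112000) = -1.54 mm
δ = Σδ_i = -1.477 mm.

-1.48 mm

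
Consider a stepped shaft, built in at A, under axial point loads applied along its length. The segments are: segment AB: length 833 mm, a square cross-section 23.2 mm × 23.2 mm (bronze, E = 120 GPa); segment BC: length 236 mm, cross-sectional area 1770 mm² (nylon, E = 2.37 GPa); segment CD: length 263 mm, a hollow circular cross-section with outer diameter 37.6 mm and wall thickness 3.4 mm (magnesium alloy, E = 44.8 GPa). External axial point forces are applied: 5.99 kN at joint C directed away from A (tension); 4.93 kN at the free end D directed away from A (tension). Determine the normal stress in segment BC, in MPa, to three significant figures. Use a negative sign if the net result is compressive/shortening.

Internal axial forces (sectioning from the free end, tension +): N_CD = 4.93 kN, N_BC = 10.92 kN, N_AB = 10.92 kN.
σ_BC = N_BC/A_BC = 10920/1770 = 6.169 MPa.

6.17 MPa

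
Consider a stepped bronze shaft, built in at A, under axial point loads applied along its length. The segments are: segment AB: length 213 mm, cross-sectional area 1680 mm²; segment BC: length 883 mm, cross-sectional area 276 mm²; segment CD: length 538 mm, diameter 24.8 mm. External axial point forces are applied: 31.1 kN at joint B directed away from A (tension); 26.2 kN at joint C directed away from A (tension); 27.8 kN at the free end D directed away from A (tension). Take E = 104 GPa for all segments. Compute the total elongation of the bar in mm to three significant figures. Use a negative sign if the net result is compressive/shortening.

2.06 mm

Internal axial forces (sectioning from the free end, tension +): N_CD = 27.8 kN, N_BC = 54 kN, N_AB = 85.1 kN.
A_CD = 483.1 mm².
δ_AB = 85100·213/(1680·104000) = 0.1037 mm
δ_BC = 54000·883/(276·104000) = 1.661 mm
δ_CD = 27800·538/(483.1·104000) = 0.2977 mm
δ = Σδ_i = 2.063 mm.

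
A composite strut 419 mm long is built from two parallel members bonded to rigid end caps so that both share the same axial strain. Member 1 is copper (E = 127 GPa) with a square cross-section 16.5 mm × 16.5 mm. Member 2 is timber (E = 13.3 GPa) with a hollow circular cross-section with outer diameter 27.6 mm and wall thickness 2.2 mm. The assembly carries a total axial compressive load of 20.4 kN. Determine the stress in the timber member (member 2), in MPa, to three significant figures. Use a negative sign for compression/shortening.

-7.35 MPa

A_1 = 272.2 mm².
A_2 = 175.6 mm².
Equal strain + equilibrium ⇒ each member carries load in proportion to AE: A₁E₁ = 34580000 N, A₂E₂ = 2335000 N, ΣAE = 36910000 N.
σ₂ = P·E₂/ΣAE = -20400·13300/36910000 = -7.351 MPa.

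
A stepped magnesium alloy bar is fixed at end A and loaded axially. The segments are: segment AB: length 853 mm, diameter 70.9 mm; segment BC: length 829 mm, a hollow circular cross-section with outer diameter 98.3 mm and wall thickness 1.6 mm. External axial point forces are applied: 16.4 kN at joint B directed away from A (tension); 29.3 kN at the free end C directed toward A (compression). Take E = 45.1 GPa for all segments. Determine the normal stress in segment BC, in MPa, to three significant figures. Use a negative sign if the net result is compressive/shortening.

-60.3 MPa

Internal axial forces (sectioning from the free end, tension +): N_BC = -29.3 kN, N_AB = -12.9 kN.
A_BC = 486.1 mm².
σ_BC = N_BC/A_BC = -29300/486.1 = -60.28 MPa.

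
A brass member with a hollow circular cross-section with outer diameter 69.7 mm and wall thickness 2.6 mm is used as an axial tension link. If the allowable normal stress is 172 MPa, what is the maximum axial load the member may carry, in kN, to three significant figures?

A = 548.1 mm².
P_max = σ_allow · A = 172 · 548.1 = 94270 N = 94.27 kN.

94.3 kN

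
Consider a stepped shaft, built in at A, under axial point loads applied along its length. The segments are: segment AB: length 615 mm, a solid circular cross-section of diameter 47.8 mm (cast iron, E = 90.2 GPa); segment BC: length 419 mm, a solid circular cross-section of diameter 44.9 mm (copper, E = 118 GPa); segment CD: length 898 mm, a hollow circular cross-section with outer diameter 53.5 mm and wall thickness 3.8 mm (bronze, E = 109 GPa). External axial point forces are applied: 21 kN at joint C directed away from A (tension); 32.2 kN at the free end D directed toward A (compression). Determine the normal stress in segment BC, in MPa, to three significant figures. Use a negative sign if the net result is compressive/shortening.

-7.07 MPa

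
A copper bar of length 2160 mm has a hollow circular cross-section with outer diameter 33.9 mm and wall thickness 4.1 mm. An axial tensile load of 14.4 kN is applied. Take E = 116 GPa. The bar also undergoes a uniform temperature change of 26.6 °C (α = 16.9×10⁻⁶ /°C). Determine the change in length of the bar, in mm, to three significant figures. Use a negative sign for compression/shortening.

A = 383.8 mm².
δ_mech = NL/(AE) = 14400·2160/(383.8·116000) = 0.6986 mm.
δ_thermal = αLΔT = 16.9e-6·2160·26.6 = 0.971 mm.
δ = δ_mech + δ_thermal = 1.67 mm.

1.67 mm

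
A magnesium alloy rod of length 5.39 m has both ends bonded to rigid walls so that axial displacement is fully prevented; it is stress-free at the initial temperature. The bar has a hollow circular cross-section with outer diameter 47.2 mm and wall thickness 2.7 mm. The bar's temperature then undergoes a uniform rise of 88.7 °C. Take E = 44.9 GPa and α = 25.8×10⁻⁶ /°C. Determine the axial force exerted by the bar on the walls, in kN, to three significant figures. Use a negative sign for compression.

-38.8 kN

Free thermal expansion αLΔT = 25.8e-6 · 5390 · 88.7 = 12.33 mm.
The walls impose strain ε = −(12.33)/5390 = -2.2885e-03; σ = Eε = 44900 · -2.2885e-03 = -102.8 MPa.
Wall reaction R = σ·A = -102.8·377.5 = -38780 N = -38.78 kN.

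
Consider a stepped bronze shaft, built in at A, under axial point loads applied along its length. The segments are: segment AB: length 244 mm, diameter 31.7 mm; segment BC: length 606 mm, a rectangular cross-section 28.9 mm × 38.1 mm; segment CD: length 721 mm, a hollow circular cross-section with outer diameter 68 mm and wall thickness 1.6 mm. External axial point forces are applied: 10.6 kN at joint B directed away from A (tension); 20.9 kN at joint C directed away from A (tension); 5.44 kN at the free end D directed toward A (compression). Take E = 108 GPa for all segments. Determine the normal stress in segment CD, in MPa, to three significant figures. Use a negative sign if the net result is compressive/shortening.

Internal axial forces (sectioning from the free end, tension +): N_CD = -5.44 kN, N_BC = 15.46 kN, N_AB = 26.06 kN.
A_CD = 333.8 mm².
σ_CD = N_CD/A_CD = -5440/333.8 = -16.3 MPa.

-16.3 MPa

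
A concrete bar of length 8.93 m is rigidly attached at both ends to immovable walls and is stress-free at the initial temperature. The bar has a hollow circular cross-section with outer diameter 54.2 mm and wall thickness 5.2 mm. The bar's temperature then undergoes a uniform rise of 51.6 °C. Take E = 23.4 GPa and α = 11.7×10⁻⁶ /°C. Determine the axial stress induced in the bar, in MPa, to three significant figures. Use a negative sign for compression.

Free thermal expansion αLΔT = 11.7e-6 · 8930 · 51.6 = 5.391 mm.
The walls impose strain ε = −(5.391)/8930 = -6.0372e-04; σ = Eε = 23400 · -6.0372e-04 = -14.13 MPa.

-14.1 MPa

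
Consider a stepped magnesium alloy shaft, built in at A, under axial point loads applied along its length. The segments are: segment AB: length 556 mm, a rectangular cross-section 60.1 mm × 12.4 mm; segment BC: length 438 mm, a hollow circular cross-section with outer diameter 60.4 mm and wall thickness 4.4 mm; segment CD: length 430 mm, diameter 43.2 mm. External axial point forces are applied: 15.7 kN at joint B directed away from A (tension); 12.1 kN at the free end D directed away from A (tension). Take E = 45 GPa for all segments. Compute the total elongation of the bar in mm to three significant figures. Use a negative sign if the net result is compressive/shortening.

Internal axial forces (sectioning from the free end, tension +): N_CD = 12.1 kN, N_BC = 12.1 kN, N_AB = 27.8 kN.
A_AB = 745.2 mm².
A_BC = 774.1 mm².
A_CD = 1466 mm².
δ_AB = 27800·556/(745.2·45000) = 0.4609 mm
δ_BC = 12100·438/(774.1·45000) = 0.1521 mm
δ_CD = 12100·430/(1466·45000) = 0.07888 mm
δ = Σδ_i = 0.6919 mm.

0.692 mm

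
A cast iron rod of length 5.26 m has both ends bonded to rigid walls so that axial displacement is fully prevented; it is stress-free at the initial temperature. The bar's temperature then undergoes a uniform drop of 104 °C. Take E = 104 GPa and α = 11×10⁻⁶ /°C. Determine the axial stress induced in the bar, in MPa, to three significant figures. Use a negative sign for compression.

Free thermal expansion αLΔT = 11e-6 · 5260 · -104 = -6.017 mm.
The walls impose strain ε = −(-6.017)/5260 = 1.1440e-03; σ = Eε = 104000 · 1.1440e-03 = 119 MPa.

119 MPa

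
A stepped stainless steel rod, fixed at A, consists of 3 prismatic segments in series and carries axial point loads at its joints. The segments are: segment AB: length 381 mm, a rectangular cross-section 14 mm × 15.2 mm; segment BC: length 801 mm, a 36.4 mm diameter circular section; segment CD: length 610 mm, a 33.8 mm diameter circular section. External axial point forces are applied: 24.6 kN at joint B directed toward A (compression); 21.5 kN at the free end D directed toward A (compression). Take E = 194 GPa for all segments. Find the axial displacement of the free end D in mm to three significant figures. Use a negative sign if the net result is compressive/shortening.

-0.586 mm

Internal axial forces (sectioning from the free end, tension +): N_CD = -21.5 kN, N_BC = -21.5 kN, N_AB = -46.1 kN.
A_AB = 212.8 mm².
A_BC = 1041 mm².
A_CD = 897.3 mm².
δ_AB = -46100·381/(212.8·194000) = -0.4255 mm
δ_BC = -21500·801/(1041·194000) = -0.08531 mm
δ_CD = -21500·610/(897.3·194000) = -0.07534 mm
δ = Σδ_i = -0.5861 mm.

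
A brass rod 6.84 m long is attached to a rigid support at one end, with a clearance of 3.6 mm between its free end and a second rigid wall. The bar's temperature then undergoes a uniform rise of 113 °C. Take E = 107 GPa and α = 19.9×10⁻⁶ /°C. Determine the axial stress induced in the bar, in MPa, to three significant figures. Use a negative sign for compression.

-184 MPa

Free thermal expansion αLΔT = 19.9e-6 · 6840 · 113 = 15.38 mm.
The walls engage after the gap closes; constrained expansion = 15.38 − 3.6 = 11.78 mm.
The walls impose strain ε = −(11.78)/6840 = -1.7224e-03; σ = Eε = 107000 · -1.7224e-03 = -184.3 MPa.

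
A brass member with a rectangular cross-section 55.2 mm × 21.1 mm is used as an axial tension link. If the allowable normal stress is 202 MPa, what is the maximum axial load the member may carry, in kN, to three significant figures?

235 kN

A = 1165 mm².
P_max = σ_allow · A = 202 · 1165 = 235300 N = 235.3 kN.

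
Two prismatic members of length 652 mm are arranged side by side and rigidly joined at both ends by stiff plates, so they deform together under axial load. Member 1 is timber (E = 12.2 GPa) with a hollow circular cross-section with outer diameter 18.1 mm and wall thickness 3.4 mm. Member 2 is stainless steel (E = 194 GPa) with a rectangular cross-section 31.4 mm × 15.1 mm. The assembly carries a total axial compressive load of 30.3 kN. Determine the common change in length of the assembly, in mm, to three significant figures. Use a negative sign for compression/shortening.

A_1 = 157 mm².
A_2 = 474.1 mm².
Equal strain + equilibrium ⇒ each member carries load in proportion to AE: A₁E₁ = 1916000 N, A₂E₂ = 91980000 N, ΣAE = 93900000 N.
δ = PL/ΣAE = -30300·652/93900000 = -0.2104 mm.

-0.210 mm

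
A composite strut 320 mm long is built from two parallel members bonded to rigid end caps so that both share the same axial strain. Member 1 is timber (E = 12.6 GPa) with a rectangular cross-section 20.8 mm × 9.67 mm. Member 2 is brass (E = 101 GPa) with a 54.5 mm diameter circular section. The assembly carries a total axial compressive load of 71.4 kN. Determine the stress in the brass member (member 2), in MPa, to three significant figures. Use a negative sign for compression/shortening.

-30.3 MPa

A_1 = 201.1 mm².
A_2 = 2333 mm².
Equal strain + equilibrium ⇒ each member carries load in proportion to AE: A₁E₁ = 2534000 N, A₂E₂ = 235600000 N, ΣAE = 238200000 N.
σ₂ = P·E₂/ΣAE = -71400·101000/238200000 = -30.28 MPa.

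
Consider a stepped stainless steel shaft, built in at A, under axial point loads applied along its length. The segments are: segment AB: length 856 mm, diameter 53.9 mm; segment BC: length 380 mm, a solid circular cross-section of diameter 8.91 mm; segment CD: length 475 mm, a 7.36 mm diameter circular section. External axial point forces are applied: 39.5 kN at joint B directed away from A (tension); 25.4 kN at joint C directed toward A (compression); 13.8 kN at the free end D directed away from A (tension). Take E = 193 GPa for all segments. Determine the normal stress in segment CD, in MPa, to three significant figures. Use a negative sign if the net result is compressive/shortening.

Internal axial forces (sectioning from the free end, tension +): N_CD = 13.8 kN, N_BC = -11.6 kN, N_AB = 27.9 kN.
A_CD = 42.54 mm².
σ_CD = N_CD/A_CD = 13800/42.54 = 324.4 MPa.

324 MPa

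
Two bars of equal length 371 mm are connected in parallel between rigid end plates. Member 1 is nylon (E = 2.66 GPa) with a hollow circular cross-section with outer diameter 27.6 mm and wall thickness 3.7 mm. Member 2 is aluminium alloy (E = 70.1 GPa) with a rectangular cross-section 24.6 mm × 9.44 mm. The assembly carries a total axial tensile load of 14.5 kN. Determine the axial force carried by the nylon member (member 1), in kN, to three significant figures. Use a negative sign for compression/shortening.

A_1 = 277.8 mm².
A_2 = 232.2 mm².
Equal strain + equilibrium ⇒ each member carries load in proportion to AE: A₁E₁ = 739000 N, A₂E₂ = 16280000 N, ΣAE = 17020000 N.
F₁ = P·A₁E₁/ΣAE = 14500·739000/17020000 = 629.6 N.

0.630 kN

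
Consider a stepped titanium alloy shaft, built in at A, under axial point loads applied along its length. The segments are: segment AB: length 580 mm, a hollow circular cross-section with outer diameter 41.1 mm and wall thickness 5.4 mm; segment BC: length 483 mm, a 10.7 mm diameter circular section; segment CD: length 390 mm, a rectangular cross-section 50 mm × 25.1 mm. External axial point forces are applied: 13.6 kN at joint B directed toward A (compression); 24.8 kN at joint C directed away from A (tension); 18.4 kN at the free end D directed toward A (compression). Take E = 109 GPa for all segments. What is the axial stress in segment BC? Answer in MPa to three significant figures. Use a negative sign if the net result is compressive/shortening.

71.2 MPa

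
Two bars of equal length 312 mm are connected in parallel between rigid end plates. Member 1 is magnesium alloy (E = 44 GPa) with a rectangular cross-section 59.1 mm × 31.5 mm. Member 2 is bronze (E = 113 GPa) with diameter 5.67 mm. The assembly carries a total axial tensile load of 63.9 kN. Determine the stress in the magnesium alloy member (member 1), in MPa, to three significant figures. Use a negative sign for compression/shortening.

33.2 MPa

A_1 = 1862 mm².
A_2 = 25.25 mm².
Equal strain + equilibrium ⇒ each member carries load in proportion to AE: A₁E₁ = 81910000 N, A₂E₂ = 2853000 N, ΣAE = 84770000 N.
σ₁ = P·E₁/ΣAE = 63900·44000/84770000 = 33.17 MPa.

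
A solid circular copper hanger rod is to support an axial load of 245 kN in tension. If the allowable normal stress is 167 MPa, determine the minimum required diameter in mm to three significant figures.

Required area A ≥ P/σ_allow = 245000/167 = 1467 mm².
For a solid circular section, d ≥ √(4A/π) = 43.22 mm.

43.2 mm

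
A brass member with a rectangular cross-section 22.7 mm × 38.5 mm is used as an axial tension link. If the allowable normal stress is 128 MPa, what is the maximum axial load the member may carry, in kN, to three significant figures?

112 kN

A = 873.9 mm².
P_max = σ_allow · A = 128 · 873.9 = 111900 N = 111.9 kN.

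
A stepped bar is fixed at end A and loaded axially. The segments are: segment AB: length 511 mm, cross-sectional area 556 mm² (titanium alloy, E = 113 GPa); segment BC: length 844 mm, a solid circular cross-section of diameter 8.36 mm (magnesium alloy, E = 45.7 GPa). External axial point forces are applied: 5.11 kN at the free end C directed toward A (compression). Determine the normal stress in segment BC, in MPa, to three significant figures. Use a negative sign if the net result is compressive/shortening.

-93.1 MPa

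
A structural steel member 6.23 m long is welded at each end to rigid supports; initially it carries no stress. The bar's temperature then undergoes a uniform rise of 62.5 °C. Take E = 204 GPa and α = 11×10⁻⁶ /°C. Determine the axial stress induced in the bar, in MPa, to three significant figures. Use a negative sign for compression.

-140 MPa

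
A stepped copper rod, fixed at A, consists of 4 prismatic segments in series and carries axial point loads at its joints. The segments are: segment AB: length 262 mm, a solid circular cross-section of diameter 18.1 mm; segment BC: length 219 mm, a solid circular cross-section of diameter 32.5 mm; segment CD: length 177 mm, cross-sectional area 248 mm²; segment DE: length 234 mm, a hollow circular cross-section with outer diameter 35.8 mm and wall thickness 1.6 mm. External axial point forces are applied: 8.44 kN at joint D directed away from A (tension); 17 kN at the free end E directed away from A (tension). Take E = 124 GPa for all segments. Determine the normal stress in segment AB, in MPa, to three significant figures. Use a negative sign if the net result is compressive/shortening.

Internal axial forces (sectioning from the free end, tension +): N_DE = 17 kN, N_CD = 25.44 kN, N_BC = 25.44 kN, N_AB = 25.44 kN.
A_AB = 257.3 mm².
σ_AB = N_AB/A_AB = 25440/257.3 = 98.87 MPa.

98.9 MPa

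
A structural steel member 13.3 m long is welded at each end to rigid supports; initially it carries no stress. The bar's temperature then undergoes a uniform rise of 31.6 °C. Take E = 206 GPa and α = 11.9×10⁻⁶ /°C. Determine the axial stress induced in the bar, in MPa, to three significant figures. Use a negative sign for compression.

-77.5 MPa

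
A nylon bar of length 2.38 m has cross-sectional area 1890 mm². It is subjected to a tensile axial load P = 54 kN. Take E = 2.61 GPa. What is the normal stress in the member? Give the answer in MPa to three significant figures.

28.6 MPa

σ = N/A = 54000/1890 = 28.57 MPa.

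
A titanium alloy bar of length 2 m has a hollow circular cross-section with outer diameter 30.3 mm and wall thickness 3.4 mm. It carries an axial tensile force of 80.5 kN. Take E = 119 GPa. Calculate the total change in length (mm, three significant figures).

4.71 mm

A = 287.3 mm².
δ_mech = NL/(AE) = 80500·2000/(287.3·119000) = 4.709 mm.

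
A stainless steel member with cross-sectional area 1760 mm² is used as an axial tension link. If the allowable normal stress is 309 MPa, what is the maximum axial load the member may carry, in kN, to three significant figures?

P_max = σ_allow · A = 309 · 1760 = 543800 N = 543.8 kN.

544 kN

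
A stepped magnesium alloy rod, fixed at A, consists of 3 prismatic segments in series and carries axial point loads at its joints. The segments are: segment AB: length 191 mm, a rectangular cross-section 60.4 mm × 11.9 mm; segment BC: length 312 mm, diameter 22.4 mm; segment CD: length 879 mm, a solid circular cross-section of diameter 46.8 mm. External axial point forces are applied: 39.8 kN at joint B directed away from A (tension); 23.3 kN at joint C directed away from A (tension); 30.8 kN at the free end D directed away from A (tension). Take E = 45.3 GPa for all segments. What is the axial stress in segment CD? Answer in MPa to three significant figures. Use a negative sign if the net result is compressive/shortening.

Internal axial forces (sectioning from the free end, tension +): N_CD = 30.8 kN, N_BC = 54.1 kN, N_AB = 93.9 kN.
A_CD = 1720 mm².
σ_CD = N_CD/A_CD = 30800/1720 = 17.9 MPa.

17.9 MPa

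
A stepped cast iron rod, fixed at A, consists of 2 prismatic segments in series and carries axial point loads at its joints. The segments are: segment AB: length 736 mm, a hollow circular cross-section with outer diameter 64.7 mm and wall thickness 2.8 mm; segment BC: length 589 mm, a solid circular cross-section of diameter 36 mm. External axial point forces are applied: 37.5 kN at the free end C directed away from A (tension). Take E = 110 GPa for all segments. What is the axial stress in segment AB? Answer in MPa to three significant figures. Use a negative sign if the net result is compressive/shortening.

Internal axial forces (sectioning from the free end, tension +): N_BC = 37.5 kN, N_AB = 37.5 kN.
A_AB = 544.5 mm².
σ_AB = N_AB/A_AB = 37500/544.5 = 68.87 MPa.

68.9 MPa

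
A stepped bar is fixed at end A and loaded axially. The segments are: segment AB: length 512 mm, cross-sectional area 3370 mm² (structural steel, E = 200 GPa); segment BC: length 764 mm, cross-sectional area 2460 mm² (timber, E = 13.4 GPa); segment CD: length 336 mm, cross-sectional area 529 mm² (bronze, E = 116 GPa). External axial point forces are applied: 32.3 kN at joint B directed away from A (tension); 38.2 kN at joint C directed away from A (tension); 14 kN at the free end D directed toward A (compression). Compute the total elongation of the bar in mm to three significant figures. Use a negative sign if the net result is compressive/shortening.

0.527 mm

Internal axial forces (sectioning from the free end, tension +): N_CD = -14 kN, N_BC = 24.2 kN, N_AB = 56.5 kN.
δ_AB = 56500·512/(3370·200000) = 0.04292 mm
δ_BC = 24200·764/(2460·13400) = 0.5609 mm
δ_CD = -14000·336/(529·116000) = -0.07666 mm
δ = Σδ_i = 0.5271 mm.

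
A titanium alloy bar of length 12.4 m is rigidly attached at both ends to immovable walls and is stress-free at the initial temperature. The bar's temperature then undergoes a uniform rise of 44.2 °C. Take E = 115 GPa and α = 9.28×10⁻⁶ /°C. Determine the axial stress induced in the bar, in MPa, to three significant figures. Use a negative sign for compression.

Free thermal expansion αLΔT = 9.28e-6 · 12400 · 44.2 = 5.086 mm.
The walls impose strain ε = −(5.086)/12400 = -4.1018e-04; σ = Eε = 115000 · -4.1018e-04 = -47.17 MPa.

-47.2 MPa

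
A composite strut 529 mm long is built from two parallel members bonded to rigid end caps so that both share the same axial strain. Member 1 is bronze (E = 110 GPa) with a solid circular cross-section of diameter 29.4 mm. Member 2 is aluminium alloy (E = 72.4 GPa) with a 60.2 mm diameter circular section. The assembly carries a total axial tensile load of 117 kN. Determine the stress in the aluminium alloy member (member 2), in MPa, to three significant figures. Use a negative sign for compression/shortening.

30.2 MPa

A_1 = 678.9 mm².
A_2 = 2846 mm².
Equal strain + equilibrium ⇒ each member carries load in proportion to AE: A₁E₁ = 74680000 N, A₂E₂ = 206100000 N, ΣAE = 280700000 N.
σ₂ = P·E₂/ΣAE = 117000·72400/280700000 = 30.17 MPa.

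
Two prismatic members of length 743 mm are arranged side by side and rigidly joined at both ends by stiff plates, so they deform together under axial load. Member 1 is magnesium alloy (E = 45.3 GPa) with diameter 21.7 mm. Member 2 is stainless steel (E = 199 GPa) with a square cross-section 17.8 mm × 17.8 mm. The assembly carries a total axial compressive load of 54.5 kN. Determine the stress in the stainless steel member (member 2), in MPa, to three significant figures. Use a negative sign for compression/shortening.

-136 MPa

A_1 = 369.8 mm².
A_2 = 316.8 mm².
Equal strain + equilibrium ⇒ each member carries load in proportion to AE: A₁E₁ = 16750000 N, A₂E₂ = 63050000 N, ΣAE = 79800000 N.
σ₂ = P·E₂/ΣAE = -54500·199000/79800000 = -135.9 MPa.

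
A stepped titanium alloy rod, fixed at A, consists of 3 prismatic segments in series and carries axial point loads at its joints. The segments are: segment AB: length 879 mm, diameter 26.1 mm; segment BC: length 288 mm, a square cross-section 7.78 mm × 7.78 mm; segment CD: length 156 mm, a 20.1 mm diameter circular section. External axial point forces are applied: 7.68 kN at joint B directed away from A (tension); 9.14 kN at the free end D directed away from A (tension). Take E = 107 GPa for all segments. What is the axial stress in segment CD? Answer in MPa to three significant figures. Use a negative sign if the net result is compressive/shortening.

28.8 MPa

Internal axial forces (sectioning from the free end, tension +): N_CD = 9.14 kN, N_BC = 9.14 kN, N_AB = 16.82 kN.
A_CD = 317.3 mm².
σ_CD = N_CD/A_CD = 9140/317.3 = 28.8 MPa.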